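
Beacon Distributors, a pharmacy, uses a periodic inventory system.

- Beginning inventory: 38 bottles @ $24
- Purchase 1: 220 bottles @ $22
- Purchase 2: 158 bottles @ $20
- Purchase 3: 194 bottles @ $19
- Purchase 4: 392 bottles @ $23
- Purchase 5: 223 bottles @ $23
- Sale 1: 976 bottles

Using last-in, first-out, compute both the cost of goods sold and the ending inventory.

COGS = $21,189; ending inventory = $5,554

Sale 1 (976) [LIFO — newest first]: 223 @ $23 + 392 @ $23 + 194 @ $19 + 158 @ $20 + 9 @ $22 = $21,189
Ending inventory: 38 @ $24 + 211 @ $22 = $5,554
Check: goods available $26,743 = COGS $21,189 + ending $5,554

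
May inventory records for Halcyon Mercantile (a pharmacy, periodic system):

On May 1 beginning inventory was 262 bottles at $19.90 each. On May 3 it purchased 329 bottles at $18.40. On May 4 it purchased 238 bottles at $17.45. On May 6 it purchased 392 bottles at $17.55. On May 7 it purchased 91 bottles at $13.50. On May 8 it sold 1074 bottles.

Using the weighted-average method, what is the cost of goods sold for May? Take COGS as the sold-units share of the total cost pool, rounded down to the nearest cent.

COGS = $19,260.45

May 8, sell 1074: 1074/1312 × $23,528.60 → $19,260.45
Ending inventory (cost pool remaining) = $4,268.15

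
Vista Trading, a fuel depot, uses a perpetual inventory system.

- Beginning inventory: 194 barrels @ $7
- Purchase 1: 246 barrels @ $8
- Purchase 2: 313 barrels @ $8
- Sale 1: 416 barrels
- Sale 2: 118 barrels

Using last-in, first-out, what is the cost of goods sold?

Sale 1 (416) [LIFO — newest first]: 313 @ $8 + 103 @ $8 = $3,328
Sale 2 (118) [LIFO — newest first]: 118 @ $8 = $944
Total COGS = $3,328 + $944 = $4,272
Ending inventory: 194 @ $7 + 25 @ $8 = $1,558
Check: goods available $5,830 = COGS $4,272 + ending $1,558

COGS = $4,272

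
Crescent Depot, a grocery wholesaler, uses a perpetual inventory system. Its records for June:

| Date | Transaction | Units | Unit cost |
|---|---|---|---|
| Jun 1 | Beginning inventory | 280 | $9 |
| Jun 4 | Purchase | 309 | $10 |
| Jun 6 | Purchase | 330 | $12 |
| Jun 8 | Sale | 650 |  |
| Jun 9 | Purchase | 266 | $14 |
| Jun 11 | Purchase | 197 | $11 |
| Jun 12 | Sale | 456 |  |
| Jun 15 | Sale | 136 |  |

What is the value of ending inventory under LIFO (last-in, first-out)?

Ending inventory = $1,260

Jun 8, 650 sold [LIFO — newest first]: 330 @ $12 + 309 @ $10 + 11 @ $9 = $7,149
Jun 12, 456 sold [LIFO — newest first]: 197 @ $11 + 259 @ $14 = $5,793
Jun 15, 136 sold [LIFO — newest first]: 7 @ $14 + 129 @ $9 = $1,259
Total COGS = $7,149 + $5,793 + $1,259 = $14,201
Ending inventory: 140 @ $9 = $1,260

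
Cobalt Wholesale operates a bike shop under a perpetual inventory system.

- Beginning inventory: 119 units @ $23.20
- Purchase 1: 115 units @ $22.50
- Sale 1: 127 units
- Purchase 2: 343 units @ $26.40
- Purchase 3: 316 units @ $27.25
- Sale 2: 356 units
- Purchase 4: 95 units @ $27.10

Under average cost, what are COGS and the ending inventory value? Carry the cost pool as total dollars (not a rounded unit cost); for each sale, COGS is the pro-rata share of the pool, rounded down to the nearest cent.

After Beginning: 119 on hand, pool $2,760.80 (≈ $23.2000 each)
After Purchase 1: 234 on hand, pool $5,348.30 (≈ $22.8560 each)
Sale 1, sell 127: 127/234 × $5,348.30 → $2,902.70
After Purchase 2: 450 on hand, pool $11,500.80 (≈ $25.5573 each)
After Purchase 3: 766 on hand, pool $20,111.80 (≈ $26.2556 each)
Sale 2, sell 356: 356/766 × $20,111.80 → $9,346.99
After Purchase 4: 505 on hand, pool $13,339.31 (≈ $26.4145 each)
Total COGS = $2,902.70 + $9,346.99 = $12,249.69
Ending inventory (cost pool remaining) = $13,339.31

COGS = $12,249.69; ending inventory = $13,339.31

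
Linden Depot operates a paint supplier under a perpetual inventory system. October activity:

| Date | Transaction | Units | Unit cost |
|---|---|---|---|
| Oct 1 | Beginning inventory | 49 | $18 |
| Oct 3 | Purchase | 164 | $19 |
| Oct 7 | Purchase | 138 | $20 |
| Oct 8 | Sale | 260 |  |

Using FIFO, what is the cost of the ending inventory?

Oct 8, 260 sold [FIFO — oldest first]: 49 @ $18 + 164 @ $19 + 47 @ $20 = $4,938
Ending inventory: 91 @ $20 = $1,820

Ending inventory = $1,820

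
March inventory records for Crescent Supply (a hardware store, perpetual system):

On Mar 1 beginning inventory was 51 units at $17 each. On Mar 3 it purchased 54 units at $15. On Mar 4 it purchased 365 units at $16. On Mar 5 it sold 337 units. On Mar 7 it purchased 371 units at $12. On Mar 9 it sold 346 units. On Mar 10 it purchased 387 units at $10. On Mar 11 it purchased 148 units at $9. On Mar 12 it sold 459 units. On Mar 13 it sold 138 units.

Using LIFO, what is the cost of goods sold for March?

COGS = $15,629

Mar 5, 337 sold [LIFO — newest first]: 337 @ $16 = $5,392
Mar 9, 346 sold [LIFO — newest first]: 346 @ $12 = $4,152
Mar 12, 459 sold [LIFO — newest first]: 148 @ $9 + 311 @ $10 = $4,442
Mar 13, 138 sold [LIFO — newest first]: 76 @ $10 + 25 @ $12 + 28 @ $16 + 9 @ $15 = $1,643
Total COGS = $5,392 + $4,152 + $4,442 + $1,643 = $15,629
Ending inventory: 51 @ $17 + 45 @ $15 = $1,542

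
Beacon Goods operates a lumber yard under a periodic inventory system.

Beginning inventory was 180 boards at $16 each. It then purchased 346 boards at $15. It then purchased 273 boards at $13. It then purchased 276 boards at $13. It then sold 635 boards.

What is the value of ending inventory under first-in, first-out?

Sale 1 (635) [FIFO — oldest first]: 180 @ $16 + 346 @ $15 + 109 @ $13 = $9,487
Ending inventory: 164 @ $13 + 276 @ $13 = $5,720

Ending inventory = $5,720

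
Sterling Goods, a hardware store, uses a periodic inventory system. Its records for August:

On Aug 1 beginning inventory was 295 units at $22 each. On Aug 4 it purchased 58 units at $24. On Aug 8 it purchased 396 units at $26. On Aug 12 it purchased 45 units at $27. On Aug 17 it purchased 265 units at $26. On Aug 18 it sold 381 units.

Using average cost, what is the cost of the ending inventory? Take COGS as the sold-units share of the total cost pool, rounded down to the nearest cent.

Aug 18, sell 381: 381/1059 × $26,283.00 → $9,455.92
Ending inventory (cost pool remaining) = $16,827.08
Check: goods available $26,283.00 = COGS $9,455.92 + ending $16,827.08

Ending inventory = $16,827.08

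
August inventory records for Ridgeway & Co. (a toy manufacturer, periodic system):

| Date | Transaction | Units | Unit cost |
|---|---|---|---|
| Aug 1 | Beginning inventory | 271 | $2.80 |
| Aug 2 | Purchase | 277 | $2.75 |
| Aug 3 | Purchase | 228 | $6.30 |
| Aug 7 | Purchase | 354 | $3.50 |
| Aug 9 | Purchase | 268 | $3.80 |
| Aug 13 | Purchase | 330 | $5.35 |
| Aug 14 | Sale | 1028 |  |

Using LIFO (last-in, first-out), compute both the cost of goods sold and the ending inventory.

Aug 14, 1028 sold [LIFO — newest first]: 330 @ $5.35 + 268 @ $3.80 + 354 @ $3.50 + 76 @ $6.30 = $4,501.70
Ending inventory: 271 @ $2.80 + 277 @ $2.75 + 152 @ $6.30 = $2,478.15

COGS = $4,501.70; ending inventory = $2,478.15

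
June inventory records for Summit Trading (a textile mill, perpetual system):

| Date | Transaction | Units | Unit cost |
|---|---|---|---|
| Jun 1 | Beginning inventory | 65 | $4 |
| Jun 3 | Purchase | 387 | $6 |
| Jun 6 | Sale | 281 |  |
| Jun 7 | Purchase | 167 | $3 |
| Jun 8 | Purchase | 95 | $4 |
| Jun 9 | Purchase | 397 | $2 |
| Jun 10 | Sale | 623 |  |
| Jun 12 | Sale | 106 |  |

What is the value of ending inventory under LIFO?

Jun 6, 281 sold [LIFO — newest first]: 281 @ $6 = $1,686
Jun 10, 623 sold [LIFO — newest first]: 397 @ $2 + 95 @ $4 + 131 @ $3 = $1,567
Jun 12, 106 sold [LIFO — newest first]: 36 @ $3 + 70 @ $6 = $528
Total COGS = $1,686 + $1,567 + $528 = $3,781
Ending inventory: 65 @ $4 + 36 @ $6 = $476
Check: goods available $4,257 = COGS $3,781 + ending $476

Ending inventory = $476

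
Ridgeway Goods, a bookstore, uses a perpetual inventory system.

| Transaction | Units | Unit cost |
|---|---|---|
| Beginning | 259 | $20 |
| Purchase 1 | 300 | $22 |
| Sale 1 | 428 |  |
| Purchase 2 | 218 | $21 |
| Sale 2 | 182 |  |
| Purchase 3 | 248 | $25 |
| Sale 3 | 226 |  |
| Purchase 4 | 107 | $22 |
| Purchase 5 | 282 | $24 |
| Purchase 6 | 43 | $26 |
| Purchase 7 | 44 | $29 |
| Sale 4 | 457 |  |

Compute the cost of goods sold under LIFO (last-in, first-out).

COGS = $29,730

Sale 1 (428) [LIFO — newest first]: 300 @ $22 + 128 @ $20 = $9,160
Sale 2 (182) [LIFO — newest first]: 182 @ $21 = $3,822
Sale 3 (226) [LIFO — newest first]: 226 @ $25 = $5,650
Sale 4 (457) [LIFO — newest first]: 44 @ $29 + 43 @ $26 + 282 @ $24 + 88 @ $22 = $11,098
Total COGS = $9,160 + $3,822 + $5,650 + $11,098 = $29,730
Ending inventory: 131 @ $20 + 36 @ $21 + 22 @ $25 + 19 @ $22 = $4,344
Check: goods available $34,074 = COGS $29,730 + ending $4,344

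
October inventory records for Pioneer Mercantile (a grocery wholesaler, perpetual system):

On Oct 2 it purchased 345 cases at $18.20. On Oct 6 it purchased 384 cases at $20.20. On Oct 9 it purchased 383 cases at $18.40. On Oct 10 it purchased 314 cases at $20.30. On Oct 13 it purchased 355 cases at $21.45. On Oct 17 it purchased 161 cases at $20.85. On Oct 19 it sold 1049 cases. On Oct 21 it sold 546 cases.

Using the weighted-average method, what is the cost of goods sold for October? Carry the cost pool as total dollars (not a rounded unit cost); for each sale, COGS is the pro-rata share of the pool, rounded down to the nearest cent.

After Oct 2: 345 on hand, pool $6,279.00 (≈ $18.2000 each)
After Oct 6: 729 on hand, pool $14,035.80 (≈ $19.2535 each)
After Oct 9: 1112 on hand, pool $21,083.00 (≈ $18.9595 each)
After Oct 10: 1426 on hand, pool $27,457.20 (≈ $19.2547 each)
After Oct 13: 1781 on hand, pool $35,071.95 (≈ $19.6923 each)
After Oct 17: 1942 on hand, pool $38,428.80 (≈ $19.7883 each)
Oct 19, sell 1049: 1049/1942 × $38,428.80 → $20,757.88
Oct 21, sell 546: 546/893 × $17,670.92 → $10,804.39
Total COGS = $20,757.88 + $10,804.39 = $31,562.27
Ending inventory (cost pool remaining) = $6,866.53
Check: goods available $38,428.80 = COGS $31,562.27 + ending $6,866.53

COGS = $31,562.27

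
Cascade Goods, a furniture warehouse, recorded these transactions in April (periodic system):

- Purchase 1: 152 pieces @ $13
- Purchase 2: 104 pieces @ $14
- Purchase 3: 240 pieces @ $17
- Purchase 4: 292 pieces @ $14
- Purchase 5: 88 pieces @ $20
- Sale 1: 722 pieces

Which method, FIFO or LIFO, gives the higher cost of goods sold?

FIFO COGS: 152 @ $13 + 104 @ $14 + 240 @ $17 + 226 @ $14 = $10,676
LIFO COGS: 88 @ $20 + 292 @ $14 + 240 @ $17 + 102 @ $14 = $11,356

LIFO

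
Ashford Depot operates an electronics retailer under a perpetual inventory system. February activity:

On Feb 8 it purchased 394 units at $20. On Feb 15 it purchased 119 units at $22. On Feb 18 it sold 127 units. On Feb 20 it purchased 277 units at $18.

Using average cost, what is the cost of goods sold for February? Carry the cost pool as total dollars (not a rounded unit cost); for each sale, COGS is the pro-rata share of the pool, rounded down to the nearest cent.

After Feb 8: 394 on hand, pool $7,880.00 (≈ $20.0000 each)
After Feb 15: 513 on hand, pool $10,498.00 (≈ $20.4639 each)
Feb 18, sell 127: 127/513 × $10,498.00 → $2,598.92
After Feb 20: 663 on hand, pool $12,885.08 (≈ $19.4345 each)
Ending inventory (cost pool remaining) = $12,885.08

COGS = $2,598.92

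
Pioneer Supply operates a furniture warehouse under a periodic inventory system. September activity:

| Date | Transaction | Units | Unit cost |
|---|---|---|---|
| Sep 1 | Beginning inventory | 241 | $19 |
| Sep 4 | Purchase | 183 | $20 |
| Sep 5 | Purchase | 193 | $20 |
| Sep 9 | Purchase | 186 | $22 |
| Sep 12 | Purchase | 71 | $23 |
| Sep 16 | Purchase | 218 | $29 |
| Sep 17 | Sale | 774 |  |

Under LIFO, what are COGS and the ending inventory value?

Sep 17, 774 sold [LIFO — newest first]: 218 @ $29 + 71 @ $23 + 186 @ $22 + 193 @ $20 + 106 @ $20 = $18,027
Ending inventory: 241 @ $19 + 77 @ $20 = $6,119

COGS = $18,027; ending inventory = $6,119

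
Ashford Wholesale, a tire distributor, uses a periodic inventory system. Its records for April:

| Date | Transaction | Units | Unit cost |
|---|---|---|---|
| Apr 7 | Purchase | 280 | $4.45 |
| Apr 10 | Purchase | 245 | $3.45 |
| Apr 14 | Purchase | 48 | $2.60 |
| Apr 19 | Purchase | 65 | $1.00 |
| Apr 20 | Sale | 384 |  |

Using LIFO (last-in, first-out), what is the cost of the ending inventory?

Ending inventory = $1,130.30

Apr 20, 384 sold [LIFO — newest first]: 65 @ $1.00 + 48 @ $2.60 + 245 @ $3.45 + 26 @ $4.45 = $1,150.75
Ending inventory: 254 @ $4.45 = $1,130.30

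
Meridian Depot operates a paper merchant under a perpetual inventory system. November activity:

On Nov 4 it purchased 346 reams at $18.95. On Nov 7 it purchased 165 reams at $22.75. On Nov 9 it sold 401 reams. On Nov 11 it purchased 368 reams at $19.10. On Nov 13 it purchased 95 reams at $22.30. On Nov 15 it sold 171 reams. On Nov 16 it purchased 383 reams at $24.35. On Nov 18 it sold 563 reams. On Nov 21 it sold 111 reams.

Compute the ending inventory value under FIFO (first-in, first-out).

Nov 9, 401 sold [FIFO — oldest first]: 346 @ $18.95 + 55 @ $22.75 = $7,807.95
Nov 15, 171 sold [FIFO — oldest first]: 110 @ $22.75 + 61 @ $19.10 = $3,667.60
Nov 18, 563 sold [FIFO — oldest first]: 307 @ $19.10 + 95 @ $22.30 + 161 @ $24.35 = $11,902.55
Nov 21, 111 sold [FIFO — oldest first]: 111 @ $24.35 = $2,702.85
Total COGS = $7,807.95 + $3,667.60 + $11,902.55 + $2,702.85 = $26,080.95
Ending inventory: 111 @ $24.35 = $2,702.85

Ending inventory = $2,702.85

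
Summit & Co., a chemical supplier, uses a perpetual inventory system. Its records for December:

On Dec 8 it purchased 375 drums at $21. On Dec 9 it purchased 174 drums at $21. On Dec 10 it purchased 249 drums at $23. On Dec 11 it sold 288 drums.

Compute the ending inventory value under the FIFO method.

Ending inventory = $11,208

Dec 11, 288 sold [FIFO — oldest first]: 288 @ $21 = $6,048
Ending inventory: 87 @ $21 + 174 @ $21 + 249 @ $23 = $11,208
Check: goods available $17,256 = COGS $6,048 + ending $11,208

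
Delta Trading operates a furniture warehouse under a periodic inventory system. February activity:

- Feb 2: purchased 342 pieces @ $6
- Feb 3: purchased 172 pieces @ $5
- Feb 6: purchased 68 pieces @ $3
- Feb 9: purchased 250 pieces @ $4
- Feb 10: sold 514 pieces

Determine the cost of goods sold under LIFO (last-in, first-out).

Feb 10, 514 sold [LIFO — newest first]: 250 @ $4 + 68 @ $3 + 172 @ $5 + 24 @ $6 = $2,208
Ending inventory: 318 @ $6 = $1,908
Check: goods available $4,116 = COGS $2,208 + ending $1,908

COGS = $2,208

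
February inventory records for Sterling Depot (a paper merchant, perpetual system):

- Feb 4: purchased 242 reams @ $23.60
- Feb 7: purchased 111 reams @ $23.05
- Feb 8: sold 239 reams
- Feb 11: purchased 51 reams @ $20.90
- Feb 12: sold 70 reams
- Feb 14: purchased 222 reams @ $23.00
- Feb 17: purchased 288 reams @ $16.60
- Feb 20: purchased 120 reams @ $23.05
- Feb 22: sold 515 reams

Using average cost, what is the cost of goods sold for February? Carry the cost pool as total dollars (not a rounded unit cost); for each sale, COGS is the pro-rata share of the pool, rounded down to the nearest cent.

After Feb 4: 242 on hand, pool $5,711.20 (≈ $23.6000 each)
After Feb 7: 353 on hand, pool $8,269.75 (≈ $23.4271 each)
Feb 8, sell 239: 239/353 × $8,269.75 → $5,599.06
After Feb 11: 165 on hand, pool $3,736.59 (≈ $22.6460 each)
Feb 12, sell 70: 70/165 × $3,736.59 → $1,585.22
After Feb 14: 317 on hand, pool $7,257.37 (≈ $22.8939 each)
After Feb 17: 605 on hand, pool $12,038.17 (≈ $19.8978 each)
After Feb 20: 725 on hand, pool $14,804.17 (≈ $20.4195 each)
Feb 22, sell 515: 515/725 × $14,804.17 → $10,516.06
Total COGS = $5,599.06 + $1,585.22 + $10,516.06 = $17,700.34
Ending inventory (cost pool remaining) = $4,288.11
Check: goods available $21,988.45 = COGS $17,700.34 + ending $4,288.11

COGS = $17,700.34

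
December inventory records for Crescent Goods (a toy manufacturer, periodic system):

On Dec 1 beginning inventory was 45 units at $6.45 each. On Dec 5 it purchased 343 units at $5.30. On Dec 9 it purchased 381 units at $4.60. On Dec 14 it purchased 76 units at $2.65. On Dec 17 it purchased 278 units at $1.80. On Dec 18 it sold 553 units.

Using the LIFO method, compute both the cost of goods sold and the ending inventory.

Dec 18, 553 sold [LIFO — newest first]: 278 @ $1.80 + 76 @ $2.65 + 199 @ $4.60 = $1,617.20
Ending inventory: 45 @ $6.45 + 343 @ $5.30 + 182 @ $4.60 = $2,945.35
Check: goods available $4,562.55 = COGS $1,617.20 + ending $2,945.35

COGS = $1,617.20; ending inventory = $2,945.35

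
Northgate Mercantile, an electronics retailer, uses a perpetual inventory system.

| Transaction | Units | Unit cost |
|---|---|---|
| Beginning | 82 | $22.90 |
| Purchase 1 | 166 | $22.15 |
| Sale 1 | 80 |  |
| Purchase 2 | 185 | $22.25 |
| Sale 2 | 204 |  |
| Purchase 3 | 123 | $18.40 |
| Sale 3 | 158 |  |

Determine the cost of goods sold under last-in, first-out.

Sale 1 (80) [LIFO — newest first]: 80 @ $22.15 = $1,772.00
Sale 2 (204) [LIFO — newest first]: 185 @ $22.25 + 19 @ $22.15 = $4,537.10
Sale 3 (158) [LIFO — newest first]: 123 @ $18.40 + 35 @ $22.15 = $3,038.45
Total COGS = $1,772.00 + $4,537.10 + $3,038.45 = $9,347.55
Ending inventory: 82 @ $22.90 + 32 @ $22.15 = $2,586.60

COGS = $9,347.55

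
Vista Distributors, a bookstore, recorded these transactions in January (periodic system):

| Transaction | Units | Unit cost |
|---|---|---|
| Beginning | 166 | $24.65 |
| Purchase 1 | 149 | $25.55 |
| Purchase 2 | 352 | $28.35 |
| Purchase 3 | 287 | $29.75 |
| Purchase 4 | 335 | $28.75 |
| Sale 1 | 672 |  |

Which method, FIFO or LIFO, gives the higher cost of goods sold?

FIFO COGS: 166 @ $24.65 + 149 @ $25.55 + 352 @ $28.35 + 5 @ $29.75 = $18,026.80
LIFO COGS: 335 @ $28.75 + 287 @ $29.75 + 50 @ $28.35 = $19,587.00

LIFO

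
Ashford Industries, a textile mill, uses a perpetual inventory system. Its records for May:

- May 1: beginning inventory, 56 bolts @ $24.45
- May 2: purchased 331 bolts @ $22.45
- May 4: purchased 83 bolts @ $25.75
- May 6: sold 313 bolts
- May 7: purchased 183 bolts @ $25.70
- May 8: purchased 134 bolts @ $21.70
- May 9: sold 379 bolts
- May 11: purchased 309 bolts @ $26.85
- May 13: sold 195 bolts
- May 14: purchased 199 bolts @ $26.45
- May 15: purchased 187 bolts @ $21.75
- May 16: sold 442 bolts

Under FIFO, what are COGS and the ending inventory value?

May 6, 313 sold [FIFO — oldest first]: 56 @ $24.45 + 257 @ $22.45 = $7,138.85
May 9, 379 sold [FIFO — oldest first]: 74 @ $22.45 + 83 @ $25.75 + 183 @ $25.70 + 39 @ $21.70 = $9,347.95
May 13, 195 sold [FIFO — oldest first]: 95 @ $21.70 + 100 @ $26.85 = $4,746.50
May 16, 442 sold [FIFO — oldest first]: 209 @ $26.85 + 199 @ $26.45 + 34 @ $21.75 = $11,614.70
Total COGS = $7,138.85 + $9,347.95 + $4,746.50 + $11,614.70 = $32,848.00
Ending inventory: 153 @ $21.75 = $3,327.75
Check: goods available $36,175.75 = COGS $32,848.00 + ending $3,327.75

COGS = $32,848.00; ending inventory = $3,327.75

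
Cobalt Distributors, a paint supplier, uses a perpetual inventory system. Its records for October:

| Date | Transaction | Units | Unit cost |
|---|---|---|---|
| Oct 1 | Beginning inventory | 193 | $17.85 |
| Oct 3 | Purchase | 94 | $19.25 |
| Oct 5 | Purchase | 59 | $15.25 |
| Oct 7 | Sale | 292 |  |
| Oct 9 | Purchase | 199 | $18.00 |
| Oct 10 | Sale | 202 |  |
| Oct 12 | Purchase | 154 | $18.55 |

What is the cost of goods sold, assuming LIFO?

COGS = $8,825.95

Oct 7, 292 sold [LIFO — newest first]: 59 @ $15.25 + 94 @ $19.25 + 139 @ $17.85 = $5,190.40
Oct 10, 202 sold [LIFO — newest first]: 199 @ $18.00 + 3 @ $17.85 = $3,635.55
Total COGS = $5,190.40 + $3,635.55 = $8,825.95
Ending inventory: 51 @ $17.85 + 154 @ $18.55 = $3,767.05
Check: goods available $12,593.00 = COGS $8,825.95 + ending $3,767.05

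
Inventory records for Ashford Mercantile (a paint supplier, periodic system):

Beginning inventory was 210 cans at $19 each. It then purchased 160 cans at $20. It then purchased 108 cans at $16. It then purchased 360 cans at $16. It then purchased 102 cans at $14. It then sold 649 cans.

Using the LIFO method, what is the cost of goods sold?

COGS = $10,496

Sale 1 (649) [LIFO — newest first]: 102 @ $14 + 360 @ $16 + 108 @ $16 + 79 @ $20 = $10,496
Ending inventory: 210 @ $19 + 81 @ $20 = $5,610
Check: goods available $16,106 = COGS $10,496 + ending $5,610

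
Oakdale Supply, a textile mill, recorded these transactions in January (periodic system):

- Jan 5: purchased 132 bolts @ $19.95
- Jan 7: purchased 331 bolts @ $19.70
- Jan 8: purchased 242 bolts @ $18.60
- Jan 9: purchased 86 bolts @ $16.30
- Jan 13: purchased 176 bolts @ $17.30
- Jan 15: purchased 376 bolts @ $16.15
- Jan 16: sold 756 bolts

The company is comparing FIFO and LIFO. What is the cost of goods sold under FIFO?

COGS = $14,486.60

FIFO COGS: 132 @ $19.95 + 331 @ $19.70 + 242 @ $18.60 + 51 @ $16.30 = $14,486.60
LIFO COGS: 376 @ $16.15 + 176 @ $17.30 + 86 @ $16.30 + 118 @ $18.60 = $12,713.80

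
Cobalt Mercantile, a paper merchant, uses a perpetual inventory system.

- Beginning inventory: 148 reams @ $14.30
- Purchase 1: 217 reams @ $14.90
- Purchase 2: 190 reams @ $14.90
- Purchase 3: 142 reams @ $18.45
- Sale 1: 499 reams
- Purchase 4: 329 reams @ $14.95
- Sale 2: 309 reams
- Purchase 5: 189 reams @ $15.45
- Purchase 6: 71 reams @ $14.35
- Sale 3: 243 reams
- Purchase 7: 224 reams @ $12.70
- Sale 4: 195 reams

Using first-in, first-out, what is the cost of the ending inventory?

Sale 1 (499) [FIFO — oldest first]: 148 @ $14.30 + 217 @ $14.90 + 134 @ $14.90 = $7,346.30
Sale 2 (309) [FIFO — oldest first]: 56 @ $14.90 + 142 @ $18.45 + 111 @ $14.95 = $5,113.75
Sale 3 (243) [FIFO — oldest first]: 218 @ $14.95 + 25 @ $15.45 = $3,645.35
Sale 4 (195) [FIFO — oldest first]: 164 @ $15.45 + 31 @ $14.35 = $2,978.65
Total COGS = $7,346.30 + $5,113.75 + $3,645.35 + $2,978.65 = $19,084.05
Ending inventory: 40 @ $14.35 + 224 @ $12.70 = $3,418.80
Check: goods available $22,502.85 = COGS $19,084.05 + ending $3,418.80

Ending inventory = $3,418.80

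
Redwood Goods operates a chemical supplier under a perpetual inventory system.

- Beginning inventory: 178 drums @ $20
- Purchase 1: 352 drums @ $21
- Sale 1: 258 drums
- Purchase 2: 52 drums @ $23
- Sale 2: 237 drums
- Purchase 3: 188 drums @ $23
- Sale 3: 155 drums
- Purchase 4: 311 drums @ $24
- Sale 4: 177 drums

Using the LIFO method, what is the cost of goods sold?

COGS = $18,221

Sale 1 (258) [LIFO — newest first]: 258 @ $21 = $5,418
Sale 2 (237) [LIFO — newest first]: 52 @ $23 + 94 @ $21 + 91 @ $20 = $4,990
Sale 3 (155) [LIFO — newest first]: 155 @ $23 = $3,565
Sale 4 (177) [LIFO — newest first]: 177 @ $24 = $4,248
Total COGS = $5,418 + $4,990 + $3,565 + $4,248 = $18,221
Ending inventory: 87 @ $20 + 33 @ $23 + 134 @ $24 = $5,715
Check: goods available $23,936 = COGS $18,221 + ending $5,715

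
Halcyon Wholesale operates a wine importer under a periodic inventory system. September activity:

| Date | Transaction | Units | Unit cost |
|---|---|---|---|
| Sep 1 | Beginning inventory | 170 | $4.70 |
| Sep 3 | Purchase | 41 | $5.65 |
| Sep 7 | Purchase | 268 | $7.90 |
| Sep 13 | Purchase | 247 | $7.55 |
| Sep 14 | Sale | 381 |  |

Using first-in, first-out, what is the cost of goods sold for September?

COGS = $2,373.65

Sep 14, 381 sold [FIFO — oldest first]: 170 @ $4.70 + 41 @ $5.65 + 170 @ $7.90 = $2,373.65
Ending inventory: 98 @ $7.90 + 247 @ $7.55 = $2,639.05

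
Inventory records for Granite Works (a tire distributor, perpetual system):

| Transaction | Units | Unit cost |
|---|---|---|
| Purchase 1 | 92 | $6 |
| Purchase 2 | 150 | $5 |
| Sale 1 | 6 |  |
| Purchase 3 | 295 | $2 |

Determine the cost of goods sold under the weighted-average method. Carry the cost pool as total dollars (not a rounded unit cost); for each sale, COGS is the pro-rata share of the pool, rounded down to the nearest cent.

COGS = $32.28

After Purchase 1: 92 on hand, pool $552.00 (≈ $6.0000 each)
After Purchase 2: 242 on hand, pool $1,302.00 (≈ $5.3802 each)
Sale 1, sell 6: 6/242 × $1,302.00 → $32.28
After Purchase 3: 531 on hand, pool $1,859.72 (≈ $3.5023 each)
Ending inventory (cost pool remaining) = $1,859.72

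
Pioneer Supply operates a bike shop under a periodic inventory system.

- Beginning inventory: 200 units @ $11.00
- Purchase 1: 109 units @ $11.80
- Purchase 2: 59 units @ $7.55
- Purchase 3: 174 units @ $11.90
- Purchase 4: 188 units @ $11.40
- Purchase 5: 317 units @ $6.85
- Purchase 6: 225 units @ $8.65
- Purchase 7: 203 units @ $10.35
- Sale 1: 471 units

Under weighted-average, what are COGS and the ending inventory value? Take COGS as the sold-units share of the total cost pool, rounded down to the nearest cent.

Sale 1, sell 471: 471/1475 × $14,364.20 → $4,586.80
Ending inventory (cost pool remaining) = $9,777.40
Check: goods available $14,364.20 = COGS $4,586.80 + ending $9,777.40

COGS = $4,586.80; ending inventory = $9,777.40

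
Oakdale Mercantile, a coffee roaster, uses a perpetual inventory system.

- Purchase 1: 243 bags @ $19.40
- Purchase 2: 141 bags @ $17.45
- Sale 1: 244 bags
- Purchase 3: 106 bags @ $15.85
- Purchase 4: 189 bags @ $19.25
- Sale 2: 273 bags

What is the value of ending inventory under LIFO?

Sale 1 (244) [LIFO — newest first]: 141 @ $17.45 + 103 @ $19.40 = $4,458.65
Sale 2 (273) [LIFO — newest first]: 189 @ $19.25 + 84 @ $15.85 = $4,969.65
Total COGS = $4,458.65 + $4,969.65 = $9,428.30
Ending inventory: 140 @ $19.40 + 22 @ $15.85 = $3,064.70

Ending inventory = $3,064.70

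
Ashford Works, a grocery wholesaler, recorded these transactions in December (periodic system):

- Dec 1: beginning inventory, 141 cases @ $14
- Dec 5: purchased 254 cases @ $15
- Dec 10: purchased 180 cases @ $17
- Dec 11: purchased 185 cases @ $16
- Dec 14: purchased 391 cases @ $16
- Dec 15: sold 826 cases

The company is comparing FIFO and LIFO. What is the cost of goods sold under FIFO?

FIFO COGS: 141 @ $14 + 254 @ $15 + 180 @ $17 + 185 @ $16 + 66 @ $16 = $12,860
LIFO COGS: 391 @ $16 + 185 @ $16 + 180 @ $17 + 70 @ $15 = $13,326

COGS = $12,860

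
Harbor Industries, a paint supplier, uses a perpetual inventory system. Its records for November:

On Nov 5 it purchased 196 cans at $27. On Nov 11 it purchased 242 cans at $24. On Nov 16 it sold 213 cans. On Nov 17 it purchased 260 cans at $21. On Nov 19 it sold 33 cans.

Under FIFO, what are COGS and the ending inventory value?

Nov 16, 213 sold [FIFO — oldest first]: 196 @ $27 + 17 @ $24 = $5,700
Nov 19, 33 sold [FIFO — oldest first]: 33 @ $24 = $792
Total COGS = $5,700 + $792 = $6,492
Ending inventory: 192 @ $24 + 260 @ $21 = $10,068

COGS = $6,492; ending inventory = $10,068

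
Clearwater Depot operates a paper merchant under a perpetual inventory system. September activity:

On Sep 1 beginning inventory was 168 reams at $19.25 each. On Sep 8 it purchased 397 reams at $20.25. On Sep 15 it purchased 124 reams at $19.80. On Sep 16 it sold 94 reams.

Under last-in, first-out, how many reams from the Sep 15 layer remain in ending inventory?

Sep 16, 94 sold [LIFO — newest first]: 94 @ $19.80 = $1,861.20
Ending inventory: 168 @ $19.25 + 397 @ $20.25 + 30 @ $19.80 = $11,867.25

30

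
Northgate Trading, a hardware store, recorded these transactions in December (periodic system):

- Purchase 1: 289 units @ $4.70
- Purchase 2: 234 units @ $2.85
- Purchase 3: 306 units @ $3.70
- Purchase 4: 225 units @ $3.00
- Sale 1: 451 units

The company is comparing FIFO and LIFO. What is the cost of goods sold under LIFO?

COGS = $1,511.20

FIFO COGS: 289 @ $4.70 + 162 @ $2.85 = $1,820.00
LIFO COGS: 225 @ $3.00 + 226 @ $3.70 = $1,511.20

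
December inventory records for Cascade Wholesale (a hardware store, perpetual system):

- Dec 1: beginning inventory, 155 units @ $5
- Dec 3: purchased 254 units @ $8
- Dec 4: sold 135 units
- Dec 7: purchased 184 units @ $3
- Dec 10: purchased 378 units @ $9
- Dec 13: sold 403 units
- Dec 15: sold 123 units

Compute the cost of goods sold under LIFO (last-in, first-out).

Dec 4, 135 sold [LIFO — newest first]: 135 @ $8 = $1,080
Dec 13, 403 sold [LIFO — newest first]: 378 @ $9 + 25 @ $3 = $3,477
Dec 15, 123 sold [LIFO — newest first]: 123 @ $3 = $369
Total COGS = $1,080 + $3,477 + $369 = $4,926
Ending inventory: 155 @ $5 + 119 @ $8 + 36 @ $3 = $1,835

COGS = $4,926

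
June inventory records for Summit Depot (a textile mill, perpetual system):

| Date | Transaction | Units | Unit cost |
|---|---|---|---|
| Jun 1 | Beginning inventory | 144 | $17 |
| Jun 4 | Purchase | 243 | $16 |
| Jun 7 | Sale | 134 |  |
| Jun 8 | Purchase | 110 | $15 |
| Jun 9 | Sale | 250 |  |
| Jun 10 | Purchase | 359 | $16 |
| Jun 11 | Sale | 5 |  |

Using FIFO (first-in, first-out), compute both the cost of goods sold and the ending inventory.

Jun 7, 134 sold [FIFO — oldest first]: 134 @ $17 = $2,278
Jun 9, 250 sold [FIFO — oldest first]: 10 @ $17 + 240 @ $16 = $4,010
Jun 11, 5 sold [FIFO — oldest first]: 3 @ $16 + 2 @ $15 = $78
Total COGS = $2,278 + $4,010 + $78 = $6,366
Ending inventory: 108 @ $15 + 359 @ $16 = $7,364

COGS = $6,366; ending inventory = $7,364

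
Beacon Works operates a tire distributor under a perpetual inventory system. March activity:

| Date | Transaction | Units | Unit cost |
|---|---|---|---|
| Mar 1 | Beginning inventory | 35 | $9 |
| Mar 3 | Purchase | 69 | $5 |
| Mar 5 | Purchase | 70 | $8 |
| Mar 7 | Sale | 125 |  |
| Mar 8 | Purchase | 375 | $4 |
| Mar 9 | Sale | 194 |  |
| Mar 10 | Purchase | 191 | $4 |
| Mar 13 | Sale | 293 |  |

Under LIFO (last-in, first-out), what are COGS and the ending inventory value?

COGS = $2,783; ending inventory = $701

Mar 7, 125 sold [LIFO — newest first]: 70 @ $8 + 55 @ $5 = $835
Mar 9, 194 sold [LIFO — newest first]: 194 @ $4 = $776
Mar 13, 293 sold [LIFO — newest first]: 191 @ $4 + 102 @ $4 = $1,172
Total COGS = $835 + $776 + $1,172 = $2,783
Ending inventory: 35 @ $9 + 14 @ $5 + 79 @ $4 = $701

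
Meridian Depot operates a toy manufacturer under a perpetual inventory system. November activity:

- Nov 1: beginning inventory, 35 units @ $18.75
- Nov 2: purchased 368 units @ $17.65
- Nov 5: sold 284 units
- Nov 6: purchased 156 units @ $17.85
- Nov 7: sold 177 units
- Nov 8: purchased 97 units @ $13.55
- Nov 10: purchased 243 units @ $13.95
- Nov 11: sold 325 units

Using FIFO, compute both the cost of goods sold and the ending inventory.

Nov 5, 284 sold [FIFO — oldest first]: 35 @ $18.75 + 249 @ $17.65 = $5,051.10
Nov 7, 177 sold [FIFO — oldest first]: 119 @ $17.65 + 58 @ $17.85 = $3,135.65
Nov 11, 325 sold [FIFO — oldest first]: 98 @ $17.85 + 97 @ $13.55 + 130 @ $13.95 = $4,877.15
Total COGS = $5,051.10 + $3,135.65 + $4,877.15 = $13,063.90
Ending inventory: 113 @ $13.95 = $1,576.35

COGS = $13,063.90; ending inventory = $1,576.35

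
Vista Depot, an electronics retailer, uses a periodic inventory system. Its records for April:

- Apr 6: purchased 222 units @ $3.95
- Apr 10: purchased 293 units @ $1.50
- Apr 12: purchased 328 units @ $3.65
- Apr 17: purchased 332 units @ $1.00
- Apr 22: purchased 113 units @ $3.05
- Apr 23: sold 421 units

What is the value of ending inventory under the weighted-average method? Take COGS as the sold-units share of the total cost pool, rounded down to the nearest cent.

Apr 23, sell 421: 421/1288 × $3,190.25 → $1,042.77
Ending inventory (cost pool remaining) = $2,147.48

Ending inventory = $2,147.48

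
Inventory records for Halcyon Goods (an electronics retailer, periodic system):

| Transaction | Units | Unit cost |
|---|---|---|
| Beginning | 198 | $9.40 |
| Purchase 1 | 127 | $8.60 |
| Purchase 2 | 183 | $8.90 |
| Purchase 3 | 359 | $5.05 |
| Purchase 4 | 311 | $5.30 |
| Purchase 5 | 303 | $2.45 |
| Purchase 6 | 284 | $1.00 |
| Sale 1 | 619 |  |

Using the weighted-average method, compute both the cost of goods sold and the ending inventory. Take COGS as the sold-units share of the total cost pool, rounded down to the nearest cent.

COGS = $3,180.81; ending inventory = $5,888.89

Sale 1, sell 619: 619/1765 × $9,069.70 → $3,180.81
Ending inventory (cost pool remaining) = $5,888.89
Check: goods available $9,069.70 = COGS $3,180.81 + ending $5,888.89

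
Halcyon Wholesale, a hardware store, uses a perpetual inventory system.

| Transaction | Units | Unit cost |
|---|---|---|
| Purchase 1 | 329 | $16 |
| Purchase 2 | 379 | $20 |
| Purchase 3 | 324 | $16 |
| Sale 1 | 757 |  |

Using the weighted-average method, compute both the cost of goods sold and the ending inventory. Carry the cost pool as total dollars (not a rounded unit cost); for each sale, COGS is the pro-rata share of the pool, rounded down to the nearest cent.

After Purchase 1: 329 on hand, pool $5,264.00 (≈ $16.0000 each)
After Purchase 2: 708 on hand, pool $12,844.00 (≈ $18.1412 each)
After Purchase 3: 1032 on hand, pool $18,028.00 (≈ $17.4690 each)
Sale 1, sell 757: 757/1032 × $18,028.00 → $13,224.02
Ending inventory (cost pool remaining) = $4,803.98
Check: goods available $18,028.00 = COGS $13,224.02 + ending $4,803.98

COGS = $13,224.02; ending inventory = $4,803.98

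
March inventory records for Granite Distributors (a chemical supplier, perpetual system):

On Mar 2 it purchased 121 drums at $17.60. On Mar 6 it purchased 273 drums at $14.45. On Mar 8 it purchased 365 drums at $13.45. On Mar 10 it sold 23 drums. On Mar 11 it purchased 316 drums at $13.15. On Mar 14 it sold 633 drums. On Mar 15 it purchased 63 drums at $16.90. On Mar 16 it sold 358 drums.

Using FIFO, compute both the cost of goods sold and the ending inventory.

COGS = $14,336.95; ending inventory = $1,866.85

Mar 10, 23 sold [FIFO — oldest first]: 23 @ $17.60 = $404.80
Mar 14, 633 sold [FIFO — oldest first]: 98 @ $17.60 + 273 @ $14.45 + 262 @ $13.45 = $9,193.55
Mar 16, 358 sold [FIFO — oldest first]: 103 @ $13.45 + 255 @ $13.15 = $4,738.60
Total COGS = $404.80 + $9,193.55 + $4,738.60 = $14,336.95
Ending inventory: 61 @ $13.15 + 63 @ $16.90 = $1,866.85
Check: goods available $16,203.80 = COGS $14,336.95 + ending $1,866.85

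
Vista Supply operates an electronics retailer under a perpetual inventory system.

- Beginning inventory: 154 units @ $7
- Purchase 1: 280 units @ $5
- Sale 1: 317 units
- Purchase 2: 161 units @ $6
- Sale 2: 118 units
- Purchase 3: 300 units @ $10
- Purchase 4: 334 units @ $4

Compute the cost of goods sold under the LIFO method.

COGS = $2,367

Sale 1 (317) [LIFO — newest first]: 280 @ $5 + 37 @ $7 = $1,659
Sale 2 (118) [LIFO — newest first]: 118 @ $6 = $708
Total COGS = $1,659 + $708 = $2,367
Ending inventory: 117 @ $7 + 43 @ $6 + 300 @ $10 + 334 @ $4 = $5,413
Check: goods available $7,780 = COGS $2,367 + ending $5,413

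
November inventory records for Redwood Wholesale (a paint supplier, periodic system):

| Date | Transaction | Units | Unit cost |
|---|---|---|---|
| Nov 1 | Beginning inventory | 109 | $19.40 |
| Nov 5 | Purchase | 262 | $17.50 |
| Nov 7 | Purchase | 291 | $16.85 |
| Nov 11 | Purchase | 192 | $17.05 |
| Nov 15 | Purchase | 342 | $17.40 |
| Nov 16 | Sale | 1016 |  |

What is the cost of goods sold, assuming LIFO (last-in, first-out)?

COGS = $17,470.25

Nov 16, 1016 sold [LIFO — newest first]: 342 @ $17.40 + 192 @ $17.05 + 291 @ $16.85 + 191 @ $17.50 = $17,470.25
Ending inventory: 109 @ $19.40 + 71 @ $17.50 = $3,357.10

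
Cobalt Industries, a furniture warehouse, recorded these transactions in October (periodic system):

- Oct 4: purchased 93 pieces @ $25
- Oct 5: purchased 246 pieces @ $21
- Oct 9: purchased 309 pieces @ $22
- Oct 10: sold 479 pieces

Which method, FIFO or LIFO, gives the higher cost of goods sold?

FIFO COGS: 93 @ $25 + 246 @ $21 + 140 @ $22 = $10,571
LIFO COGS: 309 @ $22 + 170 @ $21 = $10,368

FIFO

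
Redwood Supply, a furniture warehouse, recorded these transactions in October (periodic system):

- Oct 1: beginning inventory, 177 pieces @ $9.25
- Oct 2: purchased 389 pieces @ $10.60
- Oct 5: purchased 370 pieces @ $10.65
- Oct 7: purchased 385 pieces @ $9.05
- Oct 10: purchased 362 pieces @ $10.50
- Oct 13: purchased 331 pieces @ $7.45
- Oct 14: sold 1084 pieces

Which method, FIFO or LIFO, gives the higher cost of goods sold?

FIFO

FIFO COGS: 177 @ $9.25 + 389 @ $10.60 + 370 @ $10.65 + 148 @ $9.05 = $11,040.55
LIFO COGS: 331 @ $7.45 + 362 @ $10.50 + 385 @ $9.05 + 6 @ $10.65 = $9,815.10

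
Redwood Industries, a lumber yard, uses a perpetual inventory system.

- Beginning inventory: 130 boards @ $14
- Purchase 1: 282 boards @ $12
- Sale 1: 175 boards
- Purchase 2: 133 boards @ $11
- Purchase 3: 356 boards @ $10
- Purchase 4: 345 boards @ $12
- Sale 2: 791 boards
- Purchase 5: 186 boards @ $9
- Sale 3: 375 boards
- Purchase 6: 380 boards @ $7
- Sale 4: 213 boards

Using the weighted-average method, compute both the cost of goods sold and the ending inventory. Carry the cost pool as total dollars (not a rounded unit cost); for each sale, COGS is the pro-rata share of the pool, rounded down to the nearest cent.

After Beginning: 130 on hand, pool $1,820.00 (≈ $14.0000 each)
After Purchase 1: 412 on hand, pool $5,204.00 (≈ $12.6311 each)
Sale 1, sell 175: 175/412 × $5,204.00 → $2,210.43
After Purchase 2: 370 on hand, pool $4,456.57 (≈ $12.0448 each)
After Purchase 3: 726 on hand, pool $8,016.57 (≈ $11.0421 each)
After Purchase 4: 1071 on hand, pool $12,156.57 (≈ $11.3507 each)
Sale 2, sell 791: 791/1071 × $12,156.57 → $8,978.38
After Purchase 5: 466 on hand, pool $4,852.19 (≈ $10.4124 each)
Sale 3, sell 375: 375/466 × $4,852.19 → $3,904.65
After Purchase 6: 471 on hand, pool $3,607.54 (≈ $7.6593 each)
Sale 4, sell 213: 213/471 × $3,607.54 → $1,631.43
Total COGS = $2,210.43 + $8,978.38 + $3,904.65 + $1,631.43 = $16,724.89
Ending inventory (cost pool remaining) = $1,976.11

COGS = $16,724.89; ending inventory = $1,976.11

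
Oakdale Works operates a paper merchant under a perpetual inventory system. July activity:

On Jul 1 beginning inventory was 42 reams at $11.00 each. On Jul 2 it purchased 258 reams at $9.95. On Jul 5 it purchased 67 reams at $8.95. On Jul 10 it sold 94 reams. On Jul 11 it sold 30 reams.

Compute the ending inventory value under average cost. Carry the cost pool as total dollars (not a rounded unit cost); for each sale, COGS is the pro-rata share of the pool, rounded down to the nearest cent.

Ending inventory = $2,402.70

After Jul 1: 42 on hand, pool $462.00 (≈ $11.0000 each)
After Jul 2: 300 on hand, pool $3,029.10 (≈ $10.0970 each)
After Jul 5: 367 on hand, pool $3,628.75 (≈ $9.8876 each)
Jul 10, sell 94: 94/367 × $3,628.75 → $929.43
Jul 11, sell 30: 30/273 × $2,699.32 → $296.62
Total COGS = $929.43 + $296.62 = $1,226.05
Ending inventory (cost pool remaining) = $2,402.70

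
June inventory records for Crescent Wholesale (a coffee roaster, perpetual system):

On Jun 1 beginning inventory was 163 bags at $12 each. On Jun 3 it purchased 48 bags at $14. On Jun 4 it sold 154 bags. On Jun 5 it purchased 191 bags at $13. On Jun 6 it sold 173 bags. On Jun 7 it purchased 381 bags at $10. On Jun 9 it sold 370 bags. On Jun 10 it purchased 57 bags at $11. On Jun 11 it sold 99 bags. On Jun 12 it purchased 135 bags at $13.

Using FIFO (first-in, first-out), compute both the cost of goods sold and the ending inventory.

Jun 4, 154 sold [FIFO — oldest first]: 154 @ $12 = $1,848
Jun 6, 173 sold [FIFO — oldest first]: 9 @ $12 + 48 @ $14 + 116 @ $13 = $2,288
Jun 9, 370 sold [FIFO — oldest first]: 75 @ $13 + 295 @ $10 = $3,925
Jun 11, 99 sold [FIFO — oldest first]: 86 @ $10 + 13 @ $11 = $1,003
Total COGS = $1,848 + $2,288 + $3,925 + $1,003 = $9,064
Ending inventory: 44 @ $11 + 135 @ $13 = $2,239

COGS = $9,064; ending inventory = $2,239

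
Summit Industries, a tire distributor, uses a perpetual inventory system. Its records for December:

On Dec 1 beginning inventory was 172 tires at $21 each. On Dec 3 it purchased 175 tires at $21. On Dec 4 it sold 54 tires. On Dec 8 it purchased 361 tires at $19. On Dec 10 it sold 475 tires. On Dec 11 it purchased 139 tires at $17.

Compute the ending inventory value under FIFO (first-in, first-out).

Ending inventory = $5,764

Dec 4, 54 sold [FIFO — oldest first]: 54 @ $21 = $1,134
Dec 10, 475 sold [FIFO — oldest first]: 118 @ $21 + 175 @ $21 + 182 @ $19 = $9,611
Total COGS = $1,134 + $9,611 = $10,745
Ending inventory: 179 @ $19 + 139 @ $17 = $5,764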